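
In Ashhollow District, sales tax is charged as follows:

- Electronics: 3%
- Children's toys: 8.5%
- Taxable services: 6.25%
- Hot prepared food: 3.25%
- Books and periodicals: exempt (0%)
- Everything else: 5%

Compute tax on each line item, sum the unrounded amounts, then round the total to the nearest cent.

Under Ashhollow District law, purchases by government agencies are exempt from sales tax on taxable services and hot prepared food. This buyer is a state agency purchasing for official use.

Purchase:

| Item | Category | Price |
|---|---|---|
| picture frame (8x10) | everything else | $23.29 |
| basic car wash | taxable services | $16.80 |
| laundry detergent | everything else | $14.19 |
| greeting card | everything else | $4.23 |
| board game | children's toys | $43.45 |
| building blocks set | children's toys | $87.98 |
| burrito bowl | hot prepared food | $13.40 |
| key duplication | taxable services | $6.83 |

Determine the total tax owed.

Picture frame (8x10) $23.29: everything else → 5% → $1.1645
Basic car wash $16.80: taxable services, buyer-exempt → 0% → $0.00
Laundry detergent $14.19: everything else → 5% → $0.7095
Greeting card $4.23: everything else → 5% → $0.2115
Board game $43.45: children's toys → 8.5% → $3.69325
Building blocks set $87.98: children's toys → 8.5% → $7.4783
Burrito bowl $13.40: hot prepared food, buyer-exempt → 0% → $0.00
Key duplication $6.83: taxable services, buyer-exempt → 0% → $0.00
Unrounded tax sum = $13.25705 → $13.26

$13.26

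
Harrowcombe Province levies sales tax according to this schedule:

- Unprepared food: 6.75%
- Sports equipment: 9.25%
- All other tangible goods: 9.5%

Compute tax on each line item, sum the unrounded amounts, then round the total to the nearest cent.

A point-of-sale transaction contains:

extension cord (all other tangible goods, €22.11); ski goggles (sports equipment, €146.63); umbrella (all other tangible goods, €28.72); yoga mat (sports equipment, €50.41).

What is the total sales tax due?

Extension cord €22.11: all other tangible goods → 9.5% → €2.10045
Ski goggles €146.63: sports equipment → 9.25% → €13.563275
Umbrella €28.72: all other tangible goods → 9.5% → €2.7284
Yoga mat €50.41: sports equipment → 9.25% → €4.662925
Unrounded tax sum = €23.05505 → €23.06

€23.06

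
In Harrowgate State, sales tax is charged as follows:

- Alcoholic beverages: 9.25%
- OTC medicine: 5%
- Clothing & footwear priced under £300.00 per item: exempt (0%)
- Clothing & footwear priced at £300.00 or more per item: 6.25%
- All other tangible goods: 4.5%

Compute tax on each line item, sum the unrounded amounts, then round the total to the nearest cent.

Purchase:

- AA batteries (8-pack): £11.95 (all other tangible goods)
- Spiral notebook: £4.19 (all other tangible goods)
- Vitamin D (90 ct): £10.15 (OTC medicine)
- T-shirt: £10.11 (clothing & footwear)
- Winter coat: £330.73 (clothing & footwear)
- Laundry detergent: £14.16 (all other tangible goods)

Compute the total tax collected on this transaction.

AA batteries (8-pack) £11.95: all other tangible goods → 4.5% → £0.53775
Spiral notebook £4.19: all other tangible goods → 4.5% → £0.18855
Vitamin D (90 ct) £10.15: OTC medicine → 5% → £0.5075
T-shirt £10.11: clothing & footwear, under £300.00 → 0% → £0.00
Winter coat £330.73: clothing & footwear, £300.00 or more → 6.25% → £20.670625
Laundry detergent £14.16: all other tangible goods → 4.5% → £0.6372
Unrounded tax sum = £22.541625 → £22.54

£22.54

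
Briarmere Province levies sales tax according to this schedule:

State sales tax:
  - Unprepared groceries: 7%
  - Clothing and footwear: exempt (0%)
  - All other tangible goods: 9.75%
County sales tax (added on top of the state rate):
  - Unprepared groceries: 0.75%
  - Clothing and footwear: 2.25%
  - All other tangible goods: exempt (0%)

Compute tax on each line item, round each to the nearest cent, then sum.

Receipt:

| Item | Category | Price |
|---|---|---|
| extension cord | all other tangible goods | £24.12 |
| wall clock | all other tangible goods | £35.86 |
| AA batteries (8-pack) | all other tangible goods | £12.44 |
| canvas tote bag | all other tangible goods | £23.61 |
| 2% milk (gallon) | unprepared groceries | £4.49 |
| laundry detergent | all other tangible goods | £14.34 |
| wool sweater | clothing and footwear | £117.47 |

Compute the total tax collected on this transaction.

£13.75

Extension cord £24.12: all other tangible goods → 9.75% + 0% county = 9.75% → £2.35
Wall clock £35.86: all other tangible goods → 9.75% + 0% county = 9.75% → £3.50
AA batteries (8-pack) £12.44: all other tangible goods → 9.75% + 0% county = 9.75% → £1.21
Canvas tote bag £23.61: all other tangible goods → 9.75% + 0% county = 9.75% → £2.30
2% milk (gallon) £4.49: unprepared groceries → 7% + 0.75% county = 7.75% → £0.35
Laundry detergent £14.34: all other tangible goods → 9.75% + 0% county = 9.75% → £1.40
Wool sweater £117.47: clothing and footwear → 0% + 2.25% county = 2.25% → £2.64
Total tax = £2.35 + £3.50 + £1.21 + £2.30 + £0.35 + £1.40 + £2.64 = £13.75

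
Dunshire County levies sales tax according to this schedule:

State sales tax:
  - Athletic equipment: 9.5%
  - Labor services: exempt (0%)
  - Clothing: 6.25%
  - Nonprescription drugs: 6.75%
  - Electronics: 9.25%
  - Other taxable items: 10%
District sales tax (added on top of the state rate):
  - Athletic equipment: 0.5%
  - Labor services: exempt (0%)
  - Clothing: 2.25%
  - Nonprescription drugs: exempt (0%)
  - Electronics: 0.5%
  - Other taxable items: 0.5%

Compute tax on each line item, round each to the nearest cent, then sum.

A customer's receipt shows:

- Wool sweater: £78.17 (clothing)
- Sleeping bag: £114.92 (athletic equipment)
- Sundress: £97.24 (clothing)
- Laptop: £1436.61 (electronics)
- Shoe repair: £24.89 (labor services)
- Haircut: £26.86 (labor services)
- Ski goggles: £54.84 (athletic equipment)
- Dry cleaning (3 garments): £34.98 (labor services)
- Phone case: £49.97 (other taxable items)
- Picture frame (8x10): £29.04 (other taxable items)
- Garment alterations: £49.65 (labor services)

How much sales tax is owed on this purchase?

Wool sweater £78.17: clothing → 6.25% + 2.25% district = 8.5% → £6.64
Sleeping bag £114.92: athletic equipment → 9.5% + 0.5% district = 10% → £11.49
Sundress £97.24: clothing → 6.25% + 2.25% district = 8.5% → £8.27
Laptop £1436.61: electronics → 9.25% + 0.5% district = 9.75% → £140.07
Shoe repair £24.89: labor services → 0% + 0% district = 0% → £0.00
Haircut £26.86: labor services → 0% + 0% district = 0% → £0.00
Ski goggles £54.84: athletic equipment → 9.5% + 0.5% district = 10% → £5.48
Dry cleaning (3 garments) £34.98: labor services → 0% + 0% district = 0% → £0.00
Phone case £49.97: other taxable items → 10% + 0.5% district = 10.5% → £5.25
Picture frame (8x10) £29.04: other taxable items → 10% + 0.5% district = 10.5% → £3.05
Garment alterations £49.65: labor services → 0% + 0% district = 0% → £0.00
Total tax = £6.64 + £11.49 + £8.27 + £140.07 + £5.48 + £5.25 + £3.05 = £180.25

£180.25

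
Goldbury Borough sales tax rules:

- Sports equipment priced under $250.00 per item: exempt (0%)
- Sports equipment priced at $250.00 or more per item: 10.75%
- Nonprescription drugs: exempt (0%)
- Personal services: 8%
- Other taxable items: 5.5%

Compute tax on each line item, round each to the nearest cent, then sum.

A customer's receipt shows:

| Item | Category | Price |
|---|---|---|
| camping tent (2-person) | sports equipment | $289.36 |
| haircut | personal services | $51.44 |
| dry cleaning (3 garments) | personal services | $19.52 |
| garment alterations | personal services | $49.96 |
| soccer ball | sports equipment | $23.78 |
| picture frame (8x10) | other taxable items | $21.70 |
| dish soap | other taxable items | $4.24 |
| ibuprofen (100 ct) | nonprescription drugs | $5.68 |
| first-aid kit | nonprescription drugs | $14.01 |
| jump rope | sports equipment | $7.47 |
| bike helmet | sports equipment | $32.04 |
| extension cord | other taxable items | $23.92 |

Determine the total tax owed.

Camping tent (2-person) $289.36: sports equipment, $250.00 or more → 10.75% → $31.11
Haircut $51.44: personal services → 8% → $4.12
Dry cleaning (3 garments) $19.52: personal services → 8% → $1.56
Garment alterations $49.96: personal services → 8% → $4.00
Soccer ball $23.78: sports equipment, under $250.00 → 0% → $0.00
Picture frame (8x10) $21.70: other taxable items → 5.5% → $1.19
Dish soap $4.24: other taxable items → 5.5% → $0.23
Ibuprofen (100 ct) $5.68: nonprescription drugs → 0% → $0.00
First-aid kit $14.01: nonprescription drugs → 0% → $0.00
Jump rope $7.47: sports equipment, under $250.00 → 0% → $0.00
Bike helmet $32.04: sports equipment, under $250.00 → 0% → $0.00
Extension cord $23.92: other taxable items → 5.5% → $1.32
Total tax = $31.11 + $4.12 + $1.56 + $4.00 + $1.19 + $0.23 + $1.32 = $43.53

$43.53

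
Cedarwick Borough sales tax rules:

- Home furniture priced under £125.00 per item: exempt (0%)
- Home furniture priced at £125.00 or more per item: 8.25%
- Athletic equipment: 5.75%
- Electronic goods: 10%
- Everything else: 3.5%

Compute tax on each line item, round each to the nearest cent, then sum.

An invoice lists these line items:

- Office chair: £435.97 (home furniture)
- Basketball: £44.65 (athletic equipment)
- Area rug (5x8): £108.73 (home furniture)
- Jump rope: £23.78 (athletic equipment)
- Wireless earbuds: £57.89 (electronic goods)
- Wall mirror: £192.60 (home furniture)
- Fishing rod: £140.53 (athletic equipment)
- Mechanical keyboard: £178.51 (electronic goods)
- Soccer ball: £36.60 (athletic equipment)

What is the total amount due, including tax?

£1308.88

Office chair £435.97: home furniture, £125.00 or more → 8.25% → £35.97
Basketball £44.65: athletic equipment → 5.75% → £2.57
Area rug (5x8) £108.73: home furniture, under £125.00 → 0% → £0.00
Jump rope £23.78: athletic equipment → 5.75% → £1.37
Wireless earbuds £57.89: electronic goods → 10% → £5.79
Wall mirror £192.60: home furniture, £125.00 or more → 8.25% → £15.89
Fishing rod £140.53: athletic equipment → 5.75% → £8.08
Mechanical keyboard £178.51: electronic goods → 10% → £17.85
Soccer ball £36.60: athletic equipment → 5.75% → £2.10
Subtotal = £1219.26; tax = £89.62; total due = £1308.88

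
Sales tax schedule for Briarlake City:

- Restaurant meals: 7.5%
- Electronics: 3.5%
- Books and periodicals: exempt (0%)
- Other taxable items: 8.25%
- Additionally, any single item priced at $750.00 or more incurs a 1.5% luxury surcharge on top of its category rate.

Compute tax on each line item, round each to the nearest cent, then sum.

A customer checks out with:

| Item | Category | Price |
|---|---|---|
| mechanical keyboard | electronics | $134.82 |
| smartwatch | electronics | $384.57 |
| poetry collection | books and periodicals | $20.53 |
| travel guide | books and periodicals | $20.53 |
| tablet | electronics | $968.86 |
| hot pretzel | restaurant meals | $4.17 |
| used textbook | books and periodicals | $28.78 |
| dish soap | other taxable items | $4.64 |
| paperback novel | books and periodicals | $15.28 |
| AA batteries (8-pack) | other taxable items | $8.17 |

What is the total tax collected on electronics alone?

Mechanical keyboard $134.82: electronics → 3.5% → $4.72
Smartwatch $384.57: electronics → 3.5% → $13.46
Tablet $968.86: electronics → 3.5% + 1.5% surcharge = 5% → $48.44
Tax on electronics = $4.72 + $13.46 + $48.44 = $66.62

$66.62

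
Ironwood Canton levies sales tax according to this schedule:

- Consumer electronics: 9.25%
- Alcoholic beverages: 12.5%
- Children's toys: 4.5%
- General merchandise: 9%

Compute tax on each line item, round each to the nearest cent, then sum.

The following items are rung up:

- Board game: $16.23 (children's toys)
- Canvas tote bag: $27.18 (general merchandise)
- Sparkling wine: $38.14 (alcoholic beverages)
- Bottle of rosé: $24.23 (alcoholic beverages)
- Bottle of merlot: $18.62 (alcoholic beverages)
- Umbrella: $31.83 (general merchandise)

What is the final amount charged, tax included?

Board game $16.23: children's toys → 4.5% → $0.73
Canvas tote bag $27.18: general merchandise → 9% → $2.45
Sparkling wine $38.14: alcoholic beverages → 12.5% → $4.77
Bottle of rosé $24.23: alcoholic beverages → 12.5% → $3.03
Bottle of merlot $18.62: alcoholic beverages → 12.5% → $2.33
Umbrella $31.83: general merchandise → 9% → $2.86
Subtotal = $156.23; tax = $16.17; total due = $172.40

$172.40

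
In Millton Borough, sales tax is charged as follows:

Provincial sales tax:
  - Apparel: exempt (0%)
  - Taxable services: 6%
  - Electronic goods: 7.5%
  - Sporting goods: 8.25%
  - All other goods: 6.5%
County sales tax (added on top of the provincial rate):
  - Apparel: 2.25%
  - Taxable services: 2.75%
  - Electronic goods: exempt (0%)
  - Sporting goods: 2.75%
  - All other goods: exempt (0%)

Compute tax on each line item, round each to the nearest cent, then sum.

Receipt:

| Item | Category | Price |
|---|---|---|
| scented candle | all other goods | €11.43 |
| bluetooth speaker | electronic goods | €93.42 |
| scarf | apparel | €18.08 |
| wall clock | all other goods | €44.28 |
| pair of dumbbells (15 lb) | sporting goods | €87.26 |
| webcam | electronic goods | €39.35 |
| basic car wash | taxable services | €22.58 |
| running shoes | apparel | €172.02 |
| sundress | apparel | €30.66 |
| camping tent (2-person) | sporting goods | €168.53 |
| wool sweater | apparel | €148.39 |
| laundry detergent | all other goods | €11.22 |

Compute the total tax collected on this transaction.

€52.74

Scented candle €11.43: all other goods → 6.5% + 0% county = 6.5% → €0.74
Bluetooth speaker €93.42: electronic goods → 7.5% + 0% county = 7.5% → €7.01
Scarf €18.08: apparel → 0% + 2.25% county = 2.25% → €0.41
Wall clock €44.28: all other goods → 6.5% + 0% county = 6.5% → €2.88
Pair of dumbbells (15 lb) €87.26: sporting goods → 8.25% + 2.75% county = 11% → €9.60
Webcam €39.35: electronic goods → 7.5% + 0% county = 7.5% → €2.95
Basic car wash €22.58: taxable services → 6% + 2.75% county = 8.75% → €1.98
Running shoes €172.02: apparel → 0% + 2.25% county = 2.25% → €3.87
Sundress €30.66: apparel → 0% + 2.25% county = 2.25% → €0.69
Camping tent (2-person) €168.53: sporting goods → 8.25% + 2.75% county = 11% → €18.54
Wool sweater €148.39: apparel → 0% + 2.25% county = 2.25% → €3.34
Laundry detergent €11.22: all other goods → 6.5% + 0% county = 6.5% → €0.73
Total tax = €0.74 + €7.01 + €0.41 + €2.88 + €9.60 + €2.95 + €1.98 + €3.87 + €0.69 + €18.54 + €3.34 + €0.73 = €52.74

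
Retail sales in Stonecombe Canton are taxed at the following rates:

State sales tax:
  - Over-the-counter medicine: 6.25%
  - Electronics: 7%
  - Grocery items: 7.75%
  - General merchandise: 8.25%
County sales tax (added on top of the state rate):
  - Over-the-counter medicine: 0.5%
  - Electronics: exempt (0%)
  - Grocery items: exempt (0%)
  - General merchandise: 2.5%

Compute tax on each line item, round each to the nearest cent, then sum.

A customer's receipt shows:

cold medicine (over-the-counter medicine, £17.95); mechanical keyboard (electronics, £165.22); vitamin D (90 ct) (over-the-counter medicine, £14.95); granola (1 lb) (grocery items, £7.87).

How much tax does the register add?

£14.40

Cold medicine £17.95: over-the-counter medicine → 6.25% + 0.5% county = 6.75% → £1.21
Mechanical keyboard £165.22: electronics → 7% + 0% county = 7% → £11.57
Vitamin D (90 ct) £14.95: over-the-counter medicine → 6.25% + 0.5% county = 6.75% → £1.01
Granola (1 lb) £7.87: grocery items → 7.75% + 0% county = 7.75% → £0.61
Total tax = £1.21 + £11.57 + £1.01 + £0.61 = £14.40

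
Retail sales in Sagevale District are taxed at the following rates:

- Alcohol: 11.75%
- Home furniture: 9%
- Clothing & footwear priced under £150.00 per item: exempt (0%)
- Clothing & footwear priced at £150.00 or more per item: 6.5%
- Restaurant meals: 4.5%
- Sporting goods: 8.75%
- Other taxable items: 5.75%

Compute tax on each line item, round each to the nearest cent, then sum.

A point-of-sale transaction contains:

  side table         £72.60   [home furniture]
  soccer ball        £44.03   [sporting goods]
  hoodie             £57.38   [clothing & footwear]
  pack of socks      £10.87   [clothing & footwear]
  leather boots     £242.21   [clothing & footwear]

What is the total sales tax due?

Side table £72.60: home furniture → 9% → £6.53
Soccer ball £44.03: sporting goods → 8.75% → £3.85
Hoodie £57.38: clothing & footwear, under £150.00 → 0% → £0.00
Pack of socks £10.87: clothing & footwear, under £150.00 → 0% → £0.00
Leather boots £242.21: clothing & footwear, £150.00 or more → 6.5% → £15.74
Total tax = £6.53 + £3.85 + £15.74 = £26.12

£26.12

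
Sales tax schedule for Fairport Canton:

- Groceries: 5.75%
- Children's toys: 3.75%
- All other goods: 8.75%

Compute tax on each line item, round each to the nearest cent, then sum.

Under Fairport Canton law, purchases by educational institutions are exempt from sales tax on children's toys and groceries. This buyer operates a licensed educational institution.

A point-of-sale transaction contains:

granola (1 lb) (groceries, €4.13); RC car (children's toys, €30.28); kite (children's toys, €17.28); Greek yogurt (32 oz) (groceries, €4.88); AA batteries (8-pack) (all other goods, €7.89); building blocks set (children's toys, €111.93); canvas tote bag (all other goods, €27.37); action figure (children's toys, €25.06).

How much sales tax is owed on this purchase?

€3.08

Granola (1 lb) €4.13: groceries, buyer-exempt → 0% → €0.00
RC car €30.28: children's toys, buyer-exempt → 0% → €0.00
Kite €17.28: children's toys, buyer-exempt → 0% → €0.00
Greek yogurt (32 oz) €4.88: groceries, buyer-exempt → 0% → €0.00
AA batteries (8-pack) €7.89: all other goods → 8.75% → €0.69
Building blocks set €111.93: children's toys, buyer-exempt → 0% → €0.00
Canvas tote bag €27.37: all other goods → 8.75% → €2.39
Action figure €25.06: children's toys, buyer-exempt → 0% → €0.00
Total tax = €0.69 + €2.39 = €3.08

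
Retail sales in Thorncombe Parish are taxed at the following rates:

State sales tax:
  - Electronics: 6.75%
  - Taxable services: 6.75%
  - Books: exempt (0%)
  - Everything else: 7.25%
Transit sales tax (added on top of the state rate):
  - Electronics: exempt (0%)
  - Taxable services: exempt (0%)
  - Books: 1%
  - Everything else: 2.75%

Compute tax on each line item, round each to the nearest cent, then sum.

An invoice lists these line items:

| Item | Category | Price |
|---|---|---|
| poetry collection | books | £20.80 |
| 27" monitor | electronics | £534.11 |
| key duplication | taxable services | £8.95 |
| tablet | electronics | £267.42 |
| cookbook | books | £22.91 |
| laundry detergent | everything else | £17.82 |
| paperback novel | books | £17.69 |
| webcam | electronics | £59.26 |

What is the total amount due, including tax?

£1010.06

Poetry collection £20.80: books → 0% + 1% transit = 1% → £0.21
27" monitor £534.11: electronics → 6.75% + 0% transit = 6.75% → £36.05
Key duplication £8.95: taxable services → 6.75% + 0% transit = 6.75% → £0.60
Tablet £267.42: electronics → 6.75% + 0% transit = 6.75% → £18.05
Cookbook £22.91: books → 0% + 1% transit = 1% → £0.23
Laundry detergent £17.82: everything else → 7.25% + 2.75% transit = 10% → £1.78
Paperback novel £17.69: books → 0% + 1% transit = 1% → £0.18
Webcam £59.26: electronics → 6.75% + 0% transit = 6.75% → £4.00
Subtotal = £948.96; tax = £61.10; total due = £1010.06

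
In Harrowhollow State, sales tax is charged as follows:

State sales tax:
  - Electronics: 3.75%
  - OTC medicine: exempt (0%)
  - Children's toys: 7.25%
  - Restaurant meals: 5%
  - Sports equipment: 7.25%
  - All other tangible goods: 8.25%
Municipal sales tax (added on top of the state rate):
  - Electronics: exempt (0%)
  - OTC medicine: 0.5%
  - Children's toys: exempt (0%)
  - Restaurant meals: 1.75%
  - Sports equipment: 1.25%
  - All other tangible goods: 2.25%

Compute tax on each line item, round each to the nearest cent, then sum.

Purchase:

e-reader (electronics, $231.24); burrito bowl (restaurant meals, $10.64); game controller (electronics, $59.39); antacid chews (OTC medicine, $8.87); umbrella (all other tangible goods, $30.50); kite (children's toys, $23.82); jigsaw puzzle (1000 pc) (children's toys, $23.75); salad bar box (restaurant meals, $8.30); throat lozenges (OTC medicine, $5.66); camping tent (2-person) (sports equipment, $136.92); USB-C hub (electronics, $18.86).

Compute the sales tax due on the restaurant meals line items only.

$1.28

Burrito bowl $10.64: restaurant meals → 5% + 1.75% municipal = 6.75% → $0.72
Salad bar box $8.30: restaurant meals → 5% + 1.75% municipal = 6.75% → $0.56
Tax on restaurant meals = $0.72 + $0.56 = $1.28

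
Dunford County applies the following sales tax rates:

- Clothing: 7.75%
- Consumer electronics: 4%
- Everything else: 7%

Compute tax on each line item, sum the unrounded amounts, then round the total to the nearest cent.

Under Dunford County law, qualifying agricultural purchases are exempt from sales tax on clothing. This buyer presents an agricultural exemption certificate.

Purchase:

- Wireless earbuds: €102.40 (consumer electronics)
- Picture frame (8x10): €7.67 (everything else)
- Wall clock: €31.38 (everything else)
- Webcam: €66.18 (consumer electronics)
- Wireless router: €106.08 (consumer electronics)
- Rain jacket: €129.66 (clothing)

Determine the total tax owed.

Wireless earbuds €102.40: consumer electronics → 4% → €4.096
Picture frame (8x10) €7.67: everything else → 7% → €0.5369
Wall clock €31.38: everything else → 7% → €2.1966
Webcam €66.18: consumer electronics → 4% → €2.6472
Wireless router €106.08: consumer electronics → 4% → €4.2432
Rain jacket €129.66: clothing, buyer-exempt → 0% → €0.00
Unrounded tax sum = €13.7199 → €13.72

€13.72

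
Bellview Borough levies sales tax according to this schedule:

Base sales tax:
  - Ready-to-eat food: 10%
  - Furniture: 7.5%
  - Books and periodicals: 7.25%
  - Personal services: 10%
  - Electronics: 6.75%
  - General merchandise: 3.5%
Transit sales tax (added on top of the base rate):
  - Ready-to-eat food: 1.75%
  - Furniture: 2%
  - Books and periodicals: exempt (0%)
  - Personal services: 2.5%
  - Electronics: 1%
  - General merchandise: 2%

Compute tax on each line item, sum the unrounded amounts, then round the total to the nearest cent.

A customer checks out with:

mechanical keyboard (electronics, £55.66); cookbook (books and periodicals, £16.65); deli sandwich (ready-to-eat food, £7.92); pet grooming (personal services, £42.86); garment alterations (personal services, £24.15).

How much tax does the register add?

Mechanical keyboard £55.66: electronics → 6.75% + 1% transit = 7.75% → £4.31365
Cookbook £16.65: books and periodicals → 7.25% + 0% transit = 7.25% → £1.207125
Deli sandwich £7.92: ready-to-eat food → 10% + 1.75% transit = 11.75% → £0.9306
Pet grooming £42.86: personal services → 10% + 2.5% transit = 12.5% → £5.3575
Garment alterations £24.15: personal services → 10% + 2.5% transit = 12.5% → £3.01875
Unrounded tax sum = £14.827625 → £14.83

£14.83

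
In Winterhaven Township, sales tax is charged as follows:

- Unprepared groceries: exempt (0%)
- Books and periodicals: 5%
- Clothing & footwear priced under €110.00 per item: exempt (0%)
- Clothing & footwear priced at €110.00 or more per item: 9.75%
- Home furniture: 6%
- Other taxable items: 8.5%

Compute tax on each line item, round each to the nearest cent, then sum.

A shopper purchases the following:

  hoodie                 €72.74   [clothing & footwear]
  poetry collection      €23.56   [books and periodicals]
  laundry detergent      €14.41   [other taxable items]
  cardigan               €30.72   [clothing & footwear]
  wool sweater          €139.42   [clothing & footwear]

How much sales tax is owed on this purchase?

Hoodie €72.74: clothing & footwear, under €110.00 → 0% → €0.00
Poetry collection €23.56: books and periodicals → 5% → €1.18
Laundry detergent €14.41: other taxable items → 8.5% → €1.22
Cardigan €30.72: clothing & footwear, under €110.00 → 0% → €0.00
Wool sweater €139.42: clothing & footwear, €110.00 or more → 9.75% → €13.59
Total tax = €1.18 + €1.22 + €13.59 = €15.99

€15.99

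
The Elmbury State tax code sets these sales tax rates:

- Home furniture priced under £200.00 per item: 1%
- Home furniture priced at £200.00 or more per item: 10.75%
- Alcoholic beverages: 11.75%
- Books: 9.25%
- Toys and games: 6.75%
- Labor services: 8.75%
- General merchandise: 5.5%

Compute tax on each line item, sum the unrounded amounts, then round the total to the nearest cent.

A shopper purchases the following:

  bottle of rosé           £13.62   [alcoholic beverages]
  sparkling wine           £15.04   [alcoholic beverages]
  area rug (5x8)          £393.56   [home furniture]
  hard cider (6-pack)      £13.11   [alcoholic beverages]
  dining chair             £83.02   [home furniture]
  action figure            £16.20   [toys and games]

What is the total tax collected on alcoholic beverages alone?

£4.91

Bottle of rosé £13.62: alcoholic beverages → 11.75% → £1.60035
Sparkling wine £15.04: alcoholic beverages → 11.75% → £1.7672
Hard cider (6-pack) £13.11: alcoholic beverages → 11.75% → £1.540425
Tax on alcoholic beverages: unrounded sum = £4.907975 → £4.91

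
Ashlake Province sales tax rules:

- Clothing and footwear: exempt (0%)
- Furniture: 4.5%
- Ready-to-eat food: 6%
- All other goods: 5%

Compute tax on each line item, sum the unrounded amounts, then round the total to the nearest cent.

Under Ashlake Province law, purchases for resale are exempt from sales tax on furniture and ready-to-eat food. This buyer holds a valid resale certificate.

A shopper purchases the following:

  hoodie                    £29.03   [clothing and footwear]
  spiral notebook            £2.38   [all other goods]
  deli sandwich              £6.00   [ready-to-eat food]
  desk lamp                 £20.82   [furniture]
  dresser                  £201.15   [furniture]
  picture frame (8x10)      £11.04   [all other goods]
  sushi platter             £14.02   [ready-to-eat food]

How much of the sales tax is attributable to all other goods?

Spiral notebook £2.38: all other goods → 5% → £0.119
Picture frame (8x10) £11.04: all other goods → 5% → £0.552
Tax on all other goods: unrounded sum = £0.671 → £0.67

£0.67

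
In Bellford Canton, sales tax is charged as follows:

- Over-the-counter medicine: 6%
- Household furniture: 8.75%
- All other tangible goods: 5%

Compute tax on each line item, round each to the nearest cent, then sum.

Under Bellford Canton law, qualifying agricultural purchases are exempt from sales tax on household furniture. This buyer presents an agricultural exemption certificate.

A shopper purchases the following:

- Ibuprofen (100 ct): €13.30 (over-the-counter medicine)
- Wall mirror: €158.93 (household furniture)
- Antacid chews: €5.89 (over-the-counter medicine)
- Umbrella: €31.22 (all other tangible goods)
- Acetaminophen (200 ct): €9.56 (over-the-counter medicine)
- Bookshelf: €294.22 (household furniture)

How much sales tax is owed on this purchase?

€3.28

Ibuprofen (100 ct) €13.30: over-the-counter medicine → 6% → €0.80
Wall mirror €158.93: household furniture, buyer-exempt → 0% → €0.00
Antacid chews €5.89: over-the-counter medicine → 6% → €0.35
Umbrella €31.22: all other tangible goods → 5% → €1.56
Acetaminophen (200 ct) €9.56: over-the-counter medicine → 6% → €0.57
Bookshelf €294.22: household furniture, buyer-exempt → 0% → €0.00
Total tax = €0.80 + €0.35 + €1.56 + €0.57 = €3.28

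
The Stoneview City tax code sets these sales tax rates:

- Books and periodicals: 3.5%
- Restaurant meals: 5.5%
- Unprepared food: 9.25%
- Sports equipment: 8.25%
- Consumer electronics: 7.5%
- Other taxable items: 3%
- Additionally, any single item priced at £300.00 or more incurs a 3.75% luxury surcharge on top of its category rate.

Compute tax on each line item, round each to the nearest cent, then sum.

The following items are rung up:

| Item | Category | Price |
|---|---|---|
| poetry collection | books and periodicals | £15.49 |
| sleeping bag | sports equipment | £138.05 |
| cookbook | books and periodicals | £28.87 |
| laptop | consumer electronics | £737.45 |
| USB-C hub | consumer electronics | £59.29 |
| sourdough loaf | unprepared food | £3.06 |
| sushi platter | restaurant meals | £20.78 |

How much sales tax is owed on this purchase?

Poetry collection £15.49: books and periodicals → 3.5% → £0.54
Sleeping bag £138.05: sports equipment → 8.25% → £11.39
Cookbook £28.87: books and periodicals → 3.5% → £1.01
Laptop £737.45: consumer electronics → 7.5% + 3.75% surcharge = 11.25% → £82.96
USB-C hub £59.29: consumer electronics → 7.5% → £4.45
Sourdough loaf £3.06: unprepared food → 9.25% → £0.28
Sushi platter £20.78: restaurant meals → 5.5% → £1.14
Total tax = £0.54 + £11.39 + £1.01 + £82.96 + £4.45 + £0.28 + £1.14 = £101.77

£101.77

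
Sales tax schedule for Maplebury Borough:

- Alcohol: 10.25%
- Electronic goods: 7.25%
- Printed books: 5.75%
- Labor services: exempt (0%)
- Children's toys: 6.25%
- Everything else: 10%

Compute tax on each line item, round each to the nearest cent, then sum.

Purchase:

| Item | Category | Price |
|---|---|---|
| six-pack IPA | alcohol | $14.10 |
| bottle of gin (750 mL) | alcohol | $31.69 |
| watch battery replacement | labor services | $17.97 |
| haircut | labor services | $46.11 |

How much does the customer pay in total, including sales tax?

$114.57

Six-pack IPA $14.10: alcohol → 10.25% → $1.45
Bottle of gin (750 mL) $31.69: alcohol → 10.25% → $3.25
Watch battery replacement $17.97: labor services → 0% → $0.00
Haircut $46.11: labor services → 0% → $0.00
Subtotal = $109.87; tax = $4.70; total due = $114.57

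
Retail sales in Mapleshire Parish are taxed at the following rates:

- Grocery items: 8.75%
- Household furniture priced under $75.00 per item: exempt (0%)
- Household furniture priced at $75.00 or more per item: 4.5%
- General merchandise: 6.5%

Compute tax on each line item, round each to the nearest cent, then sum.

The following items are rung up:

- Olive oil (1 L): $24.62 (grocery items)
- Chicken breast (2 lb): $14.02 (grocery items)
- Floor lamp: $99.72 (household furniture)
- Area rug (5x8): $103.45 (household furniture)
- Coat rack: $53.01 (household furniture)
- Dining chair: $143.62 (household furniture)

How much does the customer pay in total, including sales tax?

Olive oil (1 L) $24.62: grocery items → 8.75% → $2.15
Chicken breast (2 lb) $14.02: grocery items → 8.75% → $1.23
Floor lamp $99.72: household furniture, $75.00 or more → 4.5% → $4.49
Area rug (5x8) $103.45: household furniture, $75.00 or more → 4.5% → $4.66
Coat rack $53.01: household furniture, under $75.00 → 0% → $0.00
Dining chair $143.62: household furniture, $75.00 or more → 4.5% → $6.46
Subtotal = $438.44; tax = $18.99; total due = $457.43

$457.43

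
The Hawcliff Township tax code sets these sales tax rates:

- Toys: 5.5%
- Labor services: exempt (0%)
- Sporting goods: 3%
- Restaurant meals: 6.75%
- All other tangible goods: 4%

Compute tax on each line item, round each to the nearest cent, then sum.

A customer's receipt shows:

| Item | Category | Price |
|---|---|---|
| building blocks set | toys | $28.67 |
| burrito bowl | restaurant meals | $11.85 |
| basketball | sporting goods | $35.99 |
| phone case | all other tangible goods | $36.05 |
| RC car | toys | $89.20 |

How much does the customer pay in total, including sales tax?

Building blocks set $28.67: toys → 5.5% → $1.58
Burrito bowl $11.85: restaurant meals → 6.75% → $0.80
Basketball $35.99: sporting goods → 3% → $1.08
Phone case $36.05: all other tangible goods → 4% → $1.44
RC car $89.20: toys → 5.5% → $4.91
Subtotal = $201.76; tax = $9.81; total due = $211.57

$211.57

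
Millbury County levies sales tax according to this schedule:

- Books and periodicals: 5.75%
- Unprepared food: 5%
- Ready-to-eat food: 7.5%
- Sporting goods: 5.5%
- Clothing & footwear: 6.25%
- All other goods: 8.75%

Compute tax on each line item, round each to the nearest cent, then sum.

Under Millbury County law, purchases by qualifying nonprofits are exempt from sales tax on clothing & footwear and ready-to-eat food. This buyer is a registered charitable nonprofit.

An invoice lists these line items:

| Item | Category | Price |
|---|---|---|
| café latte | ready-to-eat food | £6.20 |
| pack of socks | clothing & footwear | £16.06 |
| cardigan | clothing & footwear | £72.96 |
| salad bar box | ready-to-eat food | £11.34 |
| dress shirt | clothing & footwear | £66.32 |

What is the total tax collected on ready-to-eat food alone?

£0.00

Café latte £6.20: ready-to-eat food, buyer-exempt → 0% → £0.00
Salad bar box £11.34: ready-to-eat food, buyer-exempt → 0% → £0.00
Tax on ready-to-eat food = £0.00 + £0.00 = £0.00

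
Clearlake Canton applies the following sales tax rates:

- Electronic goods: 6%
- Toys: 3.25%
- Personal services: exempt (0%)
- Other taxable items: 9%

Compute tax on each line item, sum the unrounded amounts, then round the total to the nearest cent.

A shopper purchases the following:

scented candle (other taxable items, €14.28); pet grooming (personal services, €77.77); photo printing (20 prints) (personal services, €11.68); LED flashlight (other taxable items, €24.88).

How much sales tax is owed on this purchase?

€3.52

Scented candle €14.28: other taxable items → 9% → €1.2852
Pet grooming €77.77: personal services → 0% → €0.00
Photo printing (20 prints) €11.68: personal services → 0% → €0.00
LED flashlight €24.88: other taxable items → 9% → €2.2392
Unrounded tax sum = €3.5244 → €3.52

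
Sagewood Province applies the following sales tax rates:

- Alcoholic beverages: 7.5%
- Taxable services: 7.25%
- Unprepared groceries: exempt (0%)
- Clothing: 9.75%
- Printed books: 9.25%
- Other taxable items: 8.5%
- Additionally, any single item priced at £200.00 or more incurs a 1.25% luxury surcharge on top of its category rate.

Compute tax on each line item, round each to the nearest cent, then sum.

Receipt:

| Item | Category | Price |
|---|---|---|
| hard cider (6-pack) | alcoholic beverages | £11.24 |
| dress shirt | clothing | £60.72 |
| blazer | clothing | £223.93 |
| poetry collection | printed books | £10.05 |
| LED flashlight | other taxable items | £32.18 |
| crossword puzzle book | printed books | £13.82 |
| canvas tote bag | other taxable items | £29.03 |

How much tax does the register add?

Hard cider (6-pack) £11.24: alcoholic beverages → 7.5% → £0.84
Dress shirt £60.72: clothing → 9.75% → £5.92
Blazer £223.93: clothing → 9.75% + 1.25% surcharge = 11% → £24.63
Poetry collection £10.05: printed books → 9.25% → £0.93
LED flashlight £32.18: other taxable items → 8.5% → £2.74
Crossword puzzle book £13.82: printed books → 9.25% → £1.28
Canvas tote bag £29.03: other taxable items → 8.5% → £2.47
Total tax = £0.84 + £5.92 + £24.63 + £0.93 + £2.74 + £1.28 + £2.47 = £38.81

£38.81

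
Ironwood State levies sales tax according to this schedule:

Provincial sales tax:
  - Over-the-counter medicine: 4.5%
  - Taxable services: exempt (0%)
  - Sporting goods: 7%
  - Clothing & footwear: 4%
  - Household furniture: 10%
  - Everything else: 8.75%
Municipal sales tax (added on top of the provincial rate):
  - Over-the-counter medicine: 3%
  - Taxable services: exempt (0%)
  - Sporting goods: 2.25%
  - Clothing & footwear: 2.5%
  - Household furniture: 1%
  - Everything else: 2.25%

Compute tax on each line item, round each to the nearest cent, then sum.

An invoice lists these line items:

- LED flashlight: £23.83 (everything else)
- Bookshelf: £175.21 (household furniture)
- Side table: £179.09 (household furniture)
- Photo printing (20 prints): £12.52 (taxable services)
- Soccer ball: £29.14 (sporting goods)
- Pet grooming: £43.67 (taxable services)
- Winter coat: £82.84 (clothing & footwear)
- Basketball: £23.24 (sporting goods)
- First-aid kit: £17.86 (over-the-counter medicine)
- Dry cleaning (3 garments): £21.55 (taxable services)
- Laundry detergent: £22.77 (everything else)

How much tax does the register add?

£55.66

LED flashlight £23.83: everything else → 8.75% + 2.25% municipal = 11% → £2.62
Bookshelf £175.21: household furniture → 10% + 1% municipal = 11% → £19.27
Side table £179.09: household furniture → 10% + 1% municipal = 11% → £19.70
Photo printing (20 prints) £12.52: taxable services → 0% + 0% municipal = 0% → £0.00
Soccer ball £29.14: sporting goods → 7% + 2.25% municipal = 9.25% → £2.70
Pet grooming £43.67: taxable services → 0% + 0% municipal = 0% → £0.00
Winter coat £82.84: clothing & footwear → 4% + 2.5% municipal = 6.5% → £5.38
Basketball £23.24: sporting goods → 7% + 2.25% municipal = 9.25% → £2.15
First-aid kit £17.86: over-the-counter medicine → 4.5% + 3% municipal = 7.5% → £1.34
Dry cleaning (3 garments) £21.55: taxable services → 0% + 0% municipal = 0% → £0.00
Laundry detergent £22.77: everything else → 8.75% + 2.25% municipal = 11% → £2.50
Total tax = £2.62 + £19.27 + £19.70 + £2.70 + £5.38 + £2.15 + £1.34 + £2.50 = £55.66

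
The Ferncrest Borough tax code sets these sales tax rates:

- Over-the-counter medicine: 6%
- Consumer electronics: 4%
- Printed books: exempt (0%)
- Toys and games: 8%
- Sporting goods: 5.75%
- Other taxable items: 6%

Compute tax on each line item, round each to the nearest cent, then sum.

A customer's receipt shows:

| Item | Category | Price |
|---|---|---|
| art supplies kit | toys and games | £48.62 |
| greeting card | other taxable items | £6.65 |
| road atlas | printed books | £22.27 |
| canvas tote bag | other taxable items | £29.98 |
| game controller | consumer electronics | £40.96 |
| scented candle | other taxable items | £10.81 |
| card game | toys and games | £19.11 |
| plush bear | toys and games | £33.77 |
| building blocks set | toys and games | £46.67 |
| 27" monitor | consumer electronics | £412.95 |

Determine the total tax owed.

Art supplies kit £48.62: toys and games → 8% → £3.89
Greeting card £6.65: other taxable items → 6% → £0.40
Road atlas £22.27: printed books → 0% → £0.00
Canvas tote bag £29.98: other taxable items → 6% → £1.80
Game controller £40.96: consumer electronics → 4% → £1.64
Scented candle £10.81: other taxable items → 6% → £0.65
Card game £19.11: toys and games → 8% → £1.53
Plush bear £33.77: toys and games → 8% → £2.70
Building blocks set £46.67: toys and games → 8% → £3.73
27" monitor £412.95: consumer electronics → 4% → £16.52
Total tax = £3.89 + £0.40 + £1.80 + £1.64 + £0.65 + £1.53 + £2.70 + £3.73 + £16.52 = £32.86

£32.86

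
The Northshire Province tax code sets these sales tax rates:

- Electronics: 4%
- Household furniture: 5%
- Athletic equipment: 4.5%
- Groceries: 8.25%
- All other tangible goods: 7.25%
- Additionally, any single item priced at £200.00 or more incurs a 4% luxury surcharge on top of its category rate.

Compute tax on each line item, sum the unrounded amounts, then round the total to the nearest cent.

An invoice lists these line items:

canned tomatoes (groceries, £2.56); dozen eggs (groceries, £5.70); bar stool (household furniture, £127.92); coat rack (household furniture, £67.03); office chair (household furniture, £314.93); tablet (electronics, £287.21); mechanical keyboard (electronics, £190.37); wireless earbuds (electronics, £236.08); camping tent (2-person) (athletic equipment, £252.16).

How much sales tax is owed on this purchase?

£109.68

Canned tomatoes £2.56: groceries → 8.25% → £0.2112
Dozen eggs £5.70: groceries → 8.25% → £0.47025
Bar stool £127.92: household furniture → 5% → £6.396
Coat rack £67.03: household furniture → 5% → £3.3515
Office chair £314.93: household furniture → 5% + 4% surcharge = 9% → £28.3437
Tablet £287.21: electronics → 4% + 4% surcharge = 8% → £22.9768
Mechanical keyboard £190.37: electronics → 4% → £7.6148
Wireless earbuds £236.08: electronics → 4% + 4% surcharge = 8% → £18.8864
Camping tent (2-person) £252.16: athletic equipment → 4.5% + 4% surcharge = 8.5% → £21.4336
Unrounded tax sum = £109.68425 → £109.68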